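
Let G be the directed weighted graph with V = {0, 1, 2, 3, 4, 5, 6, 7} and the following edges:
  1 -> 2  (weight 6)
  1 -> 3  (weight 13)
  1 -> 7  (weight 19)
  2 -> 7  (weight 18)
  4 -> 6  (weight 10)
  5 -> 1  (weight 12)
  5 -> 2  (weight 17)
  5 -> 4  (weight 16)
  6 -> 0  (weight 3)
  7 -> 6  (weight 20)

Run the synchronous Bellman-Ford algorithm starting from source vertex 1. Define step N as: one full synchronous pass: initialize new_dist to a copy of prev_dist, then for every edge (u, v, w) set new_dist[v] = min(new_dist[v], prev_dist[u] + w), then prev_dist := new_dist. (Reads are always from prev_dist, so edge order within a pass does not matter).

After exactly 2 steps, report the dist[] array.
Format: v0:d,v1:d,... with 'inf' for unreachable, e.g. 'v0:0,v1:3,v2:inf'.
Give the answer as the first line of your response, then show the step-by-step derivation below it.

v0:inf,v1:0,v2:6,v3:13,v4:inf,v5:inf,v6:39,v7:19

step 1: dist = v0:inf,v1:0,v2:6,v3:13,v4:inf,v5:inf,v6:inf,v7:19
step 2: dist = v0:inf,v1:0,v2:6,v3:13,v4:inf,v5:inf,v6:39,v7:19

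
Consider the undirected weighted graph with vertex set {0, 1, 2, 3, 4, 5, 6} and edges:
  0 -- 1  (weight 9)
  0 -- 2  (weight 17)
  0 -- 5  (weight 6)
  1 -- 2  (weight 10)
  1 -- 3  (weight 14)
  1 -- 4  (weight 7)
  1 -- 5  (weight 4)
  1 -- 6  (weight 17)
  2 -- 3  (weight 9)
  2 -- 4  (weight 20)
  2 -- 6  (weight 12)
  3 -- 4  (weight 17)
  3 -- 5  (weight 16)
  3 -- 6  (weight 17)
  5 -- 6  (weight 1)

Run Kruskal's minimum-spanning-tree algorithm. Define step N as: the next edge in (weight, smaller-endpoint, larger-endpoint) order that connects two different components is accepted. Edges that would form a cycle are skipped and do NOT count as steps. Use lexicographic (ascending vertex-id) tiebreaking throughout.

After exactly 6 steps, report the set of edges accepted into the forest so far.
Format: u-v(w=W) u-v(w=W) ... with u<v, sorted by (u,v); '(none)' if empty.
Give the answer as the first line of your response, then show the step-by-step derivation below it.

0-5(w=6) 1-2(w=10) 1-4(w=7) 1-5(w=4) 2-3(w=9) 5-6(w=1)

step 1: add edge 5-6 (w=1); MST = {5-6(w=1)}
step 2: add edge 1-5 (w=4); MST = {1-5(w=4) 5-6(w=1)}
step 3: add edge 0-5 (w=6); MST = {0-5(w=6) 1-5(w=4) 5-6(w=1)}
step 4: add edge 1-4 (w=7); MST = {0-5(w=6) 1-4(w=7) 1-5(w=4) 5-6(w=1)}
step 5: add edge 2-3 (w=9); MST = {0-5(w=6) 1-4(w=7) 1-5(w=4) 2-3(w=9) 5-6(w=1)}
step 6: add edge 1-2 (w=10); MST = {0-5(w=6) 1-2(w=10) 1-4(w=7) 1-5(w=4) 2-3(w=9) 5-6(w=1)}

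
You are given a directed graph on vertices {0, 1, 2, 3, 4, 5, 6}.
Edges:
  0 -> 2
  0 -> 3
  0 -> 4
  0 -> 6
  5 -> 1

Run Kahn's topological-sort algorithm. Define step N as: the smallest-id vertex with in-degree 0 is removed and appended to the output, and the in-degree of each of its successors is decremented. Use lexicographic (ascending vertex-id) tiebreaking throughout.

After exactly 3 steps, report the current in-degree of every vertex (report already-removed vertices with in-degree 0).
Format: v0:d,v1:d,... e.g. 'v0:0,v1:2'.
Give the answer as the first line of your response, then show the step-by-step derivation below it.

v0:0,v1:1,v2:0,v3:0,v4:0,v5:0,v6:0

step 1: output 0; order=[0]; indeg=(0,1,0,0,0,0,0)
step 2: output 2; order=[0,2]; indeg=(0,1,0,0,0,0,0)
step 3: output 3; order=[0,2,3]; indeg=(0,1,0,0,0,0,0)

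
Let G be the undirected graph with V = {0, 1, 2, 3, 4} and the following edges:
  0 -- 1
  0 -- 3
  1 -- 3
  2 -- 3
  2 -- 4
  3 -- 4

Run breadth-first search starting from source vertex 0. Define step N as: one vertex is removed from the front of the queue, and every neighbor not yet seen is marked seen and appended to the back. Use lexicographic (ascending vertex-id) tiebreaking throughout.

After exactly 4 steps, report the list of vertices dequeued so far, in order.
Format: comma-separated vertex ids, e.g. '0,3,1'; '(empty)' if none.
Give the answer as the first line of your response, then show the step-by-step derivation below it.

0,1,3,2

step 1: dequeue 0; queue=[1,3]; order=0
step 2: dequeue 1; queue=[3]; order=0,1
step 3: dequeue 3; queue=[2,4]; order=0,1,3
step 4: dequeue 2; queue=[4]; order=0,1,3,2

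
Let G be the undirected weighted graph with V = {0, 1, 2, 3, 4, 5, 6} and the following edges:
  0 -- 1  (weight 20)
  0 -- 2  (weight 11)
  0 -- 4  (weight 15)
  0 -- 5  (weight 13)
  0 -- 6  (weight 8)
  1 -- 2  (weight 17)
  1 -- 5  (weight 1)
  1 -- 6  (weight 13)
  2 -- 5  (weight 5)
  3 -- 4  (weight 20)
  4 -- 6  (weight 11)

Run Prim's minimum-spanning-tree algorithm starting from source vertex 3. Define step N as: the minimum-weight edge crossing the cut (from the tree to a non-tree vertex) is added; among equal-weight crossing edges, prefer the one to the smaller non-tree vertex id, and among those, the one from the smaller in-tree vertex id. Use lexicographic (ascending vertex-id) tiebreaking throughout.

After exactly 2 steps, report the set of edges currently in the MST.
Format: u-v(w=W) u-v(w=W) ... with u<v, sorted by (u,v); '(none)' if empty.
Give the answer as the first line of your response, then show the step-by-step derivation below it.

3-4(w=20) 4-6(w=11)

step 1: add edge 3-4 (w=20); MST = {3-4(w=20)}
step 2: add edge 4-6 (w=11); MST = {3-4(w=20) 4-6(w=11)}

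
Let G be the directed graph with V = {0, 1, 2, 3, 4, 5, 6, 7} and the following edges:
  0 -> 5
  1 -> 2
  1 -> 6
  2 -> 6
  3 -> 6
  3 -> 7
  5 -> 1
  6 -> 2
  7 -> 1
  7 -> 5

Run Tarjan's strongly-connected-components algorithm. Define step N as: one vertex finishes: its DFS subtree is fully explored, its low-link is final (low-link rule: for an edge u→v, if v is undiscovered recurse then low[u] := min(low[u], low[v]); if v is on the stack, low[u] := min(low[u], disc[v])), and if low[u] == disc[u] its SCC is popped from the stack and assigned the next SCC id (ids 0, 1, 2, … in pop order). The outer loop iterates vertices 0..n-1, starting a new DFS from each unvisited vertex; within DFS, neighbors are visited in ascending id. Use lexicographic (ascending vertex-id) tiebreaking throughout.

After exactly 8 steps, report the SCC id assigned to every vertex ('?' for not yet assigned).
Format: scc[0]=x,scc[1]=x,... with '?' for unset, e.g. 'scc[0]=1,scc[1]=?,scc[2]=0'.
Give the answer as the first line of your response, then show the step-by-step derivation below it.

scc[0]=3,scc[1]=1,scc[2]=0,scc[3]=5,scc[4]=6,scc[5]=2,scc[6]=0,scc[7]=4

step 1: low=(low[0]=0,low[1]=2,low[2]=3,low[3]=?,low[4]=?,low[5]=1,low[6]=3,low[7]=?); scc=(scc[0]=?,scc[1]=?,scc[2]=?,scc[3]=?,scc[4]=?,scc[5]=?,scc[6]=?,scc[7]=?)
step 2: low=(low[0]=0,low[1]=2,low[2]=3,low[3]=?,low[4]=?,low[5]=1,low[6]=3,low[7]=?); scc=(scc[0]=?,scc[1]=?,scc[2]=0,scc[3]=?,scc[4]=?,scc[5]=?,scc[6]=0,scc[7]=?)
step 3: low=(low[0]=0,low[1]=2,low[2]=3,low[3]=?,low[4]=?,low[5]=1,low[6]=3,low[7]=?); scc=(scc[0]=?,scc[1]=1,scc[2]=0,scc[3]=?,scc[4]=?,scc[5]=?,scc[6]=0,scc[7]=?)
step 4: low=(low[0]=0,low[1]=2,low[2]=3,low[3]=?,low[4]=?,low[5]=1,low[6]=3,low[7]=?); scc=(scc[0]=?,scc[1]=1,scc[2]=0,scc[3]=?,scc[4]=?,scc[5]=2,scc[6]=0,scc[7]=?)
step 5: low=(low[0]=0,low[1]=2,low[2]=3,low[3]=?,low[4]=?,low[5]=1,low[6]=3,low[7]=?); scc=(scc[0]=3,scc[1]=1,scc[2]=0,scc[3]=?,scc[4]=?,scc[5]=2,scc[6]=0,scc[7]=?)
step 6: low=(low[0]=0,low[1]=2,low[2]=3,low[3]=5,low[4]=?,low[5]=1,low[6]=3,low[7]=6); scc=(scc[0]=3,scc[1]=1,scc[2]=0,scc[3]=?,scc[4]=?,scc[5]=2,scc[6]=0,scc[7]=4)
step 7: low=(low[0]=0,low[1]=2,low[2]=3,low[3]=5,low[4]=?,low[5]=1,low[6]=3,low[7]=6); scc=(scc[0]=3,scc[1]=1,scc[2]=0,scc[3]=5,scc[4]=?,scc[5]=2,scc[6]=0,scc[7]=4)
step 8: low=(low[0]=0,low[1]=2,low[2]=3,low[3]=5,low[4]=7,low[5]=1,low[6]=3,low[7]=6); scc=(scc[0]=3,scc[1]=1,scc[2]=0,scc[3]=5,scc[4]=6,scc[5]=2,scc[6]=0,scc[7]=4)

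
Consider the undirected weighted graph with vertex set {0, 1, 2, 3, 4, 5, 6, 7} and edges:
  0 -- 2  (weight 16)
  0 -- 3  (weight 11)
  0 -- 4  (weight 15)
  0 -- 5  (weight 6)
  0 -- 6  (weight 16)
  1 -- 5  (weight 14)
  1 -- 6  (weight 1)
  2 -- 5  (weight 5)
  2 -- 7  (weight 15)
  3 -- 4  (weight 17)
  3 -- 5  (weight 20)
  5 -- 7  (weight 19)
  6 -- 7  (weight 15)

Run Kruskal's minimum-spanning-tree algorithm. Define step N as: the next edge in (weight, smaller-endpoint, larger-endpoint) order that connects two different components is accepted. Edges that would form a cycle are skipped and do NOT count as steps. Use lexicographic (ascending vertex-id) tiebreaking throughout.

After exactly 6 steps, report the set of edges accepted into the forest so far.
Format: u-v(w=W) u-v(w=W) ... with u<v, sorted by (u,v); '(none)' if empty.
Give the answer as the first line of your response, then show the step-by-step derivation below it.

0-3(w=11) 0-4(w=15) 0-5(w=6) 1-5(w=14) 1-6(w=1) 2-5(w=5)

step 1: add edge 1-6 (w=1); MST = {1-6(w=1)}
step 2: add edge 2-5 (w=5); MST = {1-6(w=1) 2-5(w=5)}
step 3: add edge 0-5 (w=6); MST = {0-5(w=6) 1-6(w=1) 2-5(w=5)}
step 4: add edge 0-3 (w=11); MST = {0-3(w=11) 0-5(w=6) 1-6(w=1) 2-5(w=5)}
step 5: add edge 1-5 (w=14); MST = {0-3(w=11) 0-5(w=6) 1-5(w=14) 1-6(w=1) 2-5(w=5)}
step 6: add edge 0-4 (w=15); MST = {0-3(w=11) 0-4(w=15) 0-5(w=6) 1-5(w=14) 1-6(w=1) 2-5(w=5)}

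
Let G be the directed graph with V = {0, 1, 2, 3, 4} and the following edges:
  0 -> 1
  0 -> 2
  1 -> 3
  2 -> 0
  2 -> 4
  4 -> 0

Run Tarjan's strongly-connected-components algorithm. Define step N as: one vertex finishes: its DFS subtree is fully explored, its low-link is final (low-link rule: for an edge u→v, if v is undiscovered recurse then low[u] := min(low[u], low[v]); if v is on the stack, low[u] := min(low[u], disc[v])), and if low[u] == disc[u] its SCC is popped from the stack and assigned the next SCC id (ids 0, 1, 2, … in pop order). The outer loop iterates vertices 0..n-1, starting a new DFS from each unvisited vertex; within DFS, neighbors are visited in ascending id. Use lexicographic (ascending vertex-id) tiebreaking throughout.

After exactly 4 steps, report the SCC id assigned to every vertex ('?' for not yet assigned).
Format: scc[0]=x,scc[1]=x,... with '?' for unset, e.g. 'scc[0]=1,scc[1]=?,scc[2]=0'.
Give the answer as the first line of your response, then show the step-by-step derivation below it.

scc[0]=?,scc[1]=1,scc[2]=?,scc[3]=0,scc[4]=?

step 1: low=(low[0]=0,low[1]=1,low[2]=?,low[3]=2,low[4]=?); scc=(scc[0]=?,scc[1]=?,scc[2]=?,scc[3]=0,scc[4]=?)
step 2: low=(low[0]=0,low[1]=1,low[2]=?,low[3]=2,low[4]=?); scc=(scc[0]=?,scc[1]=1,scc[2]=?,scc[3]=0,scc[4]=?)
step 3: low=(low[0]=0,low[1]=1,low[2]=0,low[3]=2,low[4]=0); scc=(scc[0]=?,scc[1]=1,scc[2]=?,scc[3]=0,scc[4]=?)
step 4: low=(low[0]=0,low[1]=1,low[2]=0,low[3]=2,low[4]=0); scc=(scc[0]=?,scc[1]=1,scc[2]=?,scc[3]=0,scc[4]=?)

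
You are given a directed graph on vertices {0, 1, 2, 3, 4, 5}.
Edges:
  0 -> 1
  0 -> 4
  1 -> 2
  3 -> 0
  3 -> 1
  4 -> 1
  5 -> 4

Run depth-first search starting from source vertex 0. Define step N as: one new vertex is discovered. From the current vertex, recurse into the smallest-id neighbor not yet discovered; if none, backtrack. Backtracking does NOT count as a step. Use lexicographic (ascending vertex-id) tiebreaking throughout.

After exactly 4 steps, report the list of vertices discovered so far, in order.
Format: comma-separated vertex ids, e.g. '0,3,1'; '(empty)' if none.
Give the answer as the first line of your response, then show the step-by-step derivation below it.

0,1,2,4

step 1: discover 0; path=0; order=0
step 2: discover 1; path=0>1; order=0,1
step 3: discover 2; path=0>1>2; order=0,1,2
step 4: discover 4; path=0>4; order=0,1,2,4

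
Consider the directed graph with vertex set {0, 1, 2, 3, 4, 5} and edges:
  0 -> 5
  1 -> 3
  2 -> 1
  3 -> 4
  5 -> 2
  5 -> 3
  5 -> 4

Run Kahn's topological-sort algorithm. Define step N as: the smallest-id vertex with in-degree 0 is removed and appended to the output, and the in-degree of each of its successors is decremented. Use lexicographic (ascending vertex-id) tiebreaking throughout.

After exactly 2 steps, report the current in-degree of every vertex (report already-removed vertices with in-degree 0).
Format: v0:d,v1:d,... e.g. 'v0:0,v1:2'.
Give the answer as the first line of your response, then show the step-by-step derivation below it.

v0:0,v1:1,v2:0,v3:1,v4:1,v5:0

step 1: output 0; order=[0]; indeg=(0,1,1,2,2,0)
step 2: output 5; order=[0,5]; indeg=(0,1,0,1,1,0)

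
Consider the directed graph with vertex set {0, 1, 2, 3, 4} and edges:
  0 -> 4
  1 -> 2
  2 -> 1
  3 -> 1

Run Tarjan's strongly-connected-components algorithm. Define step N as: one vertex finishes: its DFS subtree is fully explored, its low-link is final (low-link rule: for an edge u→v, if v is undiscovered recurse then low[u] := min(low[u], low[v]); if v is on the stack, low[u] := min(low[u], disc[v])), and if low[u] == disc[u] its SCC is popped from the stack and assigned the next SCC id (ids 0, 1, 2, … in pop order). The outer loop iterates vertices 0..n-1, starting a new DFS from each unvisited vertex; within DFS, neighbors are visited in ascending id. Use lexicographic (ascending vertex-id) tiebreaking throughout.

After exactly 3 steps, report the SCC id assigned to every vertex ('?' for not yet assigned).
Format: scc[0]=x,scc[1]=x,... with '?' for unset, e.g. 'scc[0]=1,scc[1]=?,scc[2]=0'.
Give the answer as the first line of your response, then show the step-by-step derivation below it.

scc[0]=1,scc[1]=?,scc[2]=?,scc[3]=?,scc[4]=0

step 1: low=(low[0]=0,low[1]=?,low[2]=?,low[3]=?,low[4]=1); scc=(scc[0]=?,scc[1]=?,scc[2]=?,scc[3]=?,scc[4]=0)
step 2: low=(low[0]=0,low[1]=?,low[2]=?,low[3]=?,low[4]=1); scc=(scc[0]=1,scc[1]=?,scc[2]=?,scc[3]=?,scc[4]=0)
step 3: low=(low[0]=0,low[1]=2,low[2]=2,low[3]=?,low[4]=1); scc=(scc[0]=1,scc[1]=?,scc[2]=?,scc[3]=?,scc[4]=0)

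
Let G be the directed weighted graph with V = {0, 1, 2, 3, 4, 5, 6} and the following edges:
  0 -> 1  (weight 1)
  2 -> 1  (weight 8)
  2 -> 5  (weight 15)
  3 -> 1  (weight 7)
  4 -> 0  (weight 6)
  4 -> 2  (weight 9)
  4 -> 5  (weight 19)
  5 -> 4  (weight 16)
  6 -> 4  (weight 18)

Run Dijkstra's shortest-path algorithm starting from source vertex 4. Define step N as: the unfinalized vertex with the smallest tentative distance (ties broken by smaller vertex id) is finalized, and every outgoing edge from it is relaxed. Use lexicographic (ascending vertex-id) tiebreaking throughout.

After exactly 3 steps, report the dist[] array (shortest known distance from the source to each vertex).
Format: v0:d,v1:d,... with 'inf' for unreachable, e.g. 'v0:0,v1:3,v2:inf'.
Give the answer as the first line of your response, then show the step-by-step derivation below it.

v0:6,v1:7,v2:9,v3:inf,v4:0,v5:19,v6:inf

step 1: dist = v0:6,v1:inf,v2:9,v3:inf,v4:0,v5:19,v6:inf
step 2: dist = v0:6,v1:7,v2:9,v3:inf,v4:0,v5:19,v6:inf
step 3: dist = v0:6,v1:7,v2:9,v3:inf,v4:0,v5:19,v6:inf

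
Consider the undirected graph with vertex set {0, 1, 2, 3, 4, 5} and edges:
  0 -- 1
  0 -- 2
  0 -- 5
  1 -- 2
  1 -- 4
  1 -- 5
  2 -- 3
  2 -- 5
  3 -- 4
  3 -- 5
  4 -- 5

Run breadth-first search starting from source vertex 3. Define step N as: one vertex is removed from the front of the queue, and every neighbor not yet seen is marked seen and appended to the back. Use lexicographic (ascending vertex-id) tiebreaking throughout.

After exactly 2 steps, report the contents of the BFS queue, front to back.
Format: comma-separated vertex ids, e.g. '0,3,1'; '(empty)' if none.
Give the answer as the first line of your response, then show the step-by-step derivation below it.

4,5,0,1

step 1: dequeue 3; queue=[2,4,5]; order=3
step 2: dequeue 2; queue=[4,5,0,1]; order=3,2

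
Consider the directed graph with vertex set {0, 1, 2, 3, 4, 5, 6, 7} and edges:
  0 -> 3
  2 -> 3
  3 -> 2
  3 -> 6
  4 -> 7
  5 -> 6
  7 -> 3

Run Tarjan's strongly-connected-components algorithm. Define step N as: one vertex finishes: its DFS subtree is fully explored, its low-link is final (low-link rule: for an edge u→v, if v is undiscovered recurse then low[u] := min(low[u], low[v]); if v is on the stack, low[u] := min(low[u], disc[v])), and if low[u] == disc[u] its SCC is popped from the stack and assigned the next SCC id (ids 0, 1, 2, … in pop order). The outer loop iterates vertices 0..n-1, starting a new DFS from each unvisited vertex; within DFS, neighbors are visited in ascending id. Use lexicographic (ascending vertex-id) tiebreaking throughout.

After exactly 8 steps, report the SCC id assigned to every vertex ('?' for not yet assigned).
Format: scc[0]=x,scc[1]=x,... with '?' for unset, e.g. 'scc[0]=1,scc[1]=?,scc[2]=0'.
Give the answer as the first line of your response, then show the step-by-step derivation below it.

scc[0]=2,scc[1]=3,scc[2]=1,scc[3]=1,scc[4]=5,scc[5]=6,scc[6]=0,scc[7]=4

step 1: low=(low[0]=0,low[1]=?,low[2]=1,low[3]=1,low[4]=?,low[5]=?,low[6]=?,low[7]=?); scc=(scc[0]=?,scc[1]=?,scc[2]=?,scc[3]=?,scc[4]=?,scc[5]=?,scc[6]=?,scc[7]=?)
step 2: low=(low[0]=0,low[1]=?,low[2]=1,low[3]=1,low[4]=?,low[5]=?,low[6]=3,low[7]=?); scc=(scc[0]=?,scc[1]=?,scc[2]=?,scc[3]=?,scc[4]=?,scc[5]=?,scc[6]=0,scc[7]=?)
step 3: low=(low[0]=0,low[1]=?,low[2]=1,low[3]=1,low[4]=?,low[5]=?,low[6]=3,low[7]=?); scc=(scc[0]=?,scc[1]=?,scc[2]=1,scc[3]=1,scc[4]=?,scc[5]=?,scc[6]=0,scc[7]=?)
step 4: low=(low[0]=0,low[1]=?,low[2]=1,low[3]=1,low[4]=?,low[5]=?,low[6]=3,low[7]=?); scc=(scc[0]=2,scc[1]=?,scc[2]=1,scc[3]=1,scc[4]=?,scc[5]=?,scc[6]=0,scc[7]=?)
step 5: low=(low[0]=0,low[1]=4,low[2]=1,low[3]=1,low[4]=?,low[5]=?,low[6]=3,low[7]=?); scc=(scc[0]=2,scc[1]=3,scc[2]=1,scc[3]=1,scc[4]=?,scc[5]=?,scc[6]=0,scc[7]=?)
step 6: low=(low[0]=0,low[1]=4,low[2]=1,low[3]=1,low[4]=5,low[5]=?,low[6]=3,low[7]=6); scc=(scc[0]=2,scc[1]=3,scc[2]=1,scc[3]=1,scc[4]=?,scc[5]=?,scc[6]=0,scc[7]=4)
step 7: low=(low[0]=0,low[1]=4,low[2]=1,low[3]=1,low[4]=5,low[5]=?,low[6]=3,low[7]=6); scc=(scc[0]=2,scc[1]=3,scc[2]=1,scc[3]=1,scc[4]=5,scc[5]=?,scc[6]=0,scc[7]=4)
step 8: low=(low[0]=0,low[1]=4,low[2]=1,low[3]=1,low[4]=5,low[5]=7,low[6]=3,low[7]=6); scc=(scc[0]=2,scc[1]=3,scc[2]=1,scc[3]=1,scc[4]=5,scc[5]=6,scc[6]=0,scc[7]=4)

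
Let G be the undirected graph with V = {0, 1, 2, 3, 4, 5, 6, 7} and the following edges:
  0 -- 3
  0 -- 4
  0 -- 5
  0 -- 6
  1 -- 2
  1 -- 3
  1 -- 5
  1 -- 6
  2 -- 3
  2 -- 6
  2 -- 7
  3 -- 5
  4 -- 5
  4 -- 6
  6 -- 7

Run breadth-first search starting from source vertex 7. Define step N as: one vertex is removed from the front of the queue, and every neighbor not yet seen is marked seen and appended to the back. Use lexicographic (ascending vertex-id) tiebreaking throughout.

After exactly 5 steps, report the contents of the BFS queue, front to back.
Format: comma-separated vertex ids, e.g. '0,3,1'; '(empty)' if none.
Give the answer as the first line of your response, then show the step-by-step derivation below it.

0,4,5

step 1: dequeue 7; queue=[2,6]; order=7
step 2: dequeue 2; queue=[6,1,3]; order=7,2
step 3: dequeue 6; queue=[1,3,0,4]; order=7,2,6
step 4: dequeue 1; queue=[3,0,4,5]; order=7,2,6,1
step 5: dequeue 3; queue=[0,4,5]; order=7,2,6,1,3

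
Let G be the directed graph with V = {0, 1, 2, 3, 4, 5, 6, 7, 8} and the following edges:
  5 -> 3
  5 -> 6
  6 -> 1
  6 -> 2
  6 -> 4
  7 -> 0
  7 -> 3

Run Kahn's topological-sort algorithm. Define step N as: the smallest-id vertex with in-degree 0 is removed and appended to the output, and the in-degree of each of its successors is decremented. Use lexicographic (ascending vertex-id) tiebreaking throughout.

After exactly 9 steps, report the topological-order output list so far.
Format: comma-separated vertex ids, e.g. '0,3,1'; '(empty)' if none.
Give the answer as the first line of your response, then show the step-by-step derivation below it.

5,6,1,2,4,7,0,3,8

step 1: output 5; order=[5]; indeg=(1,1,1,1,1,0,0,0,0)
step 2: output 6; order=[5,6]; indeg=(1,0,0,1,0,0,0,0,0)
step 3: output 1; order=[5,6,1]; indeg=(1,0,0,1,0,0,0,0,0)
step 4: output 2; order=[5,6,1,2]; indeg=(1,0,0,1,0,0,0,0,0)
step 5: output 4; order=[5,6,1,2,4]; indeg=(1,0,0,1,0,0,0,0,0)
step 6: output 7; order=[5,6,1,2,4,7]; indeg=(0,0,0,0,0,0,0,0,0)
step 7: output 0; order=[5,6,1,2,4,7,0]; indeg=(0,0,0,0,0,0,0,0,0)
step 8: output 3; order=[5,6,1,2,4,7,0,3]; indeg=(0,0,0,0,0,0,0,0,0)
step 9: output 8; order=[5,6,1,2,4,7,0,3,8]; indeg=(0,0,0,0,0,0,0,0,0)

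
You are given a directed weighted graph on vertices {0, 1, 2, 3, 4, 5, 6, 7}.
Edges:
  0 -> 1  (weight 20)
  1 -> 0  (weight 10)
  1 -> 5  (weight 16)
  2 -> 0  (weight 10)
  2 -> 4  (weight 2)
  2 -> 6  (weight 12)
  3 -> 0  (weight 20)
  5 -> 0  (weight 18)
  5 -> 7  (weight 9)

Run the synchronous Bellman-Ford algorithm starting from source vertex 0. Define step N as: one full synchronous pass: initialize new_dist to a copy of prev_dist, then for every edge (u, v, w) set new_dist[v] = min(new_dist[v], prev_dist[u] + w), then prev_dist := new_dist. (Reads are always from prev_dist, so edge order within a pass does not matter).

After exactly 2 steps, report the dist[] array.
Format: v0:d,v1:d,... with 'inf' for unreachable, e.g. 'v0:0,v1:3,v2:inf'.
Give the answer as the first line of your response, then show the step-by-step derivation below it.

v0:0,v1:20,v2:inf,v3:inf,v4:inf,v5:36,v6:inf,v7:inf

step 1: dist = v0:0,v1:20,v2:inf,v3:inf,v4:inf,v5:inf,v6:inf,v7:inf
step 2: dist = v0:0,v1:20,v2:inf,v3:inf,v4:inf,v5:36,v6:inf,v7:inf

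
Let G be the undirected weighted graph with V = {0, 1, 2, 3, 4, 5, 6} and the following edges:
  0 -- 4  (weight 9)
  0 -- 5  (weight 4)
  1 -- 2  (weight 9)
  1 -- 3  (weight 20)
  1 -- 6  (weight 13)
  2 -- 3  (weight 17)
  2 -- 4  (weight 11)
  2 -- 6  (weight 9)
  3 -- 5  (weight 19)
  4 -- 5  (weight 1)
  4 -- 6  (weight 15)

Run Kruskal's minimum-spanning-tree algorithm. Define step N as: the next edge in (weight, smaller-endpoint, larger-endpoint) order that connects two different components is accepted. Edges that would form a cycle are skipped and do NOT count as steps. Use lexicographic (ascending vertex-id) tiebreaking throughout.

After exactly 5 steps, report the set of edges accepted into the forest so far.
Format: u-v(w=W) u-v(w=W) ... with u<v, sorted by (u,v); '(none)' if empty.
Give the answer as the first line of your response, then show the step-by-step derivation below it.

0-5(w=4) 1-2(w=9) 2-4(w=11) 2-6(w=9) 4-5(w=1)

step 1: add edge 4-5 (w=1); MST = {4-5(w=1)}
step 2: add edge 0-5 (w=4); MST = {0-5(w=4) 4-5(w=1)}
step 3: add edge 1-2 (w=9); MST = {0-5(w=4) 1-2(w=9) 4-5(w=1)}
step 4: add edge 2-6 (w=9); MST = {0-5(w=4) 1-2(w=9) 2-6(w=9) 4-5(w=1)}
step 5: add edge 2-4 (w=11); MST = {0-5(w=4) 1-2(w=9) 2-4(w=11) 2-6(w=9) 4-5(w=1)}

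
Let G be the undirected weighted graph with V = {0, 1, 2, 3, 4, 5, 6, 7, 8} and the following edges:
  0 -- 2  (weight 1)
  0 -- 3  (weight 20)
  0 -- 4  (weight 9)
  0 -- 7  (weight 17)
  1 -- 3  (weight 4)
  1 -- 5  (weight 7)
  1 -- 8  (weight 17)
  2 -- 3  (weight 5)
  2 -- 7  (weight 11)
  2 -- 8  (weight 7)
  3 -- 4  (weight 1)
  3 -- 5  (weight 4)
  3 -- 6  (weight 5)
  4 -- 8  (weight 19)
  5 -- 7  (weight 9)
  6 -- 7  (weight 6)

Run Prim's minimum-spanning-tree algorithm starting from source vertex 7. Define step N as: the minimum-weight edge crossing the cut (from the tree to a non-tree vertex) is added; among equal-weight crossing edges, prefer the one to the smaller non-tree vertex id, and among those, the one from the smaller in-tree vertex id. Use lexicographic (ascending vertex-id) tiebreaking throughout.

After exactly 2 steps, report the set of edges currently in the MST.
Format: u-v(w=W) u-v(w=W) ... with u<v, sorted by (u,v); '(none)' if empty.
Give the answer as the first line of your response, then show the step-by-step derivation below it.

3-6(w=5) 6-7(w=6)

step 1: add edge 6-7 (w=6); MST = {6-7(w=6)}
step 2: add edge 3-6 (w=5); MST = {3-6(w=5) 6-7(w=6)}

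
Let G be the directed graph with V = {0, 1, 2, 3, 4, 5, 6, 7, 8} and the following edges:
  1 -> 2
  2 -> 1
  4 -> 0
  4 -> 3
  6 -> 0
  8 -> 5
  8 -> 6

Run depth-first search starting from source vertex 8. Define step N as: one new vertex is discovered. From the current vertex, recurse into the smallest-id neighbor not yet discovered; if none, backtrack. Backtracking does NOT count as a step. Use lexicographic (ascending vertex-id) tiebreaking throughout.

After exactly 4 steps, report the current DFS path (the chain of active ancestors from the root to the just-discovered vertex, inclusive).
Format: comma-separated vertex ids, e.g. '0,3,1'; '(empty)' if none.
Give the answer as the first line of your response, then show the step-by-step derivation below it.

8,6,0

step 1: discover 8; path=8; order=8
step 2: discover 5; path=8>5; order=8,5
step 3: discover 6; path=8>6; order=8,5,6
step 4: discover 0; path=8>6>0; order=8,5,6,0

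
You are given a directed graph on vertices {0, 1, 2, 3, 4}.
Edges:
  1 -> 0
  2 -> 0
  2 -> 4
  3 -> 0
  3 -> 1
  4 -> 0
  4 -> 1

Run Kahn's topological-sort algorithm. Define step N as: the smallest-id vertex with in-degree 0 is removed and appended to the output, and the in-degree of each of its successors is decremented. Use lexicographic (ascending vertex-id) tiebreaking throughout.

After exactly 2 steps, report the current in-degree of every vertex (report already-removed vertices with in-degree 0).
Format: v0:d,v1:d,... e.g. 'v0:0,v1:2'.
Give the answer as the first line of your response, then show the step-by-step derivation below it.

v0:2,v1:1,v2:0,v3:0,v4:0

step 1: output 2; order=[2]; indeg=(3,2,0,0,0)
step 2: output 3; order=[2,3]; indeg=(2,1,0,0,0)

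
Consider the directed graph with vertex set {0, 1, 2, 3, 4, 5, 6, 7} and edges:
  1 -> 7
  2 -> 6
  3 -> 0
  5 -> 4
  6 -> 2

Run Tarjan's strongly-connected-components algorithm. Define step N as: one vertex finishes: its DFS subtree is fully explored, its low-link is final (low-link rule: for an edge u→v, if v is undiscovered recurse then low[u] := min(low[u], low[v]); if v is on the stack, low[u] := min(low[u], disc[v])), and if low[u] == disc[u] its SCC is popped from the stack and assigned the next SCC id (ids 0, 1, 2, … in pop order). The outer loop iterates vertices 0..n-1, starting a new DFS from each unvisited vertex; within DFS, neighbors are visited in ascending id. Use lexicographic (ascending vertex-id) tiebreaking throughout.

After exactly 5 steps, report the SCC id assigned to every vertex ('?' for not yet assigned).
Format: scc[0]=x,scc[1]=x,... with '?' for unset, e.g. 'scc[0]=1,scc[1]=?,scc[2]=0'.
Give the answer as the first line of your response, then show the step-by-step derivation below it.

scc[0]=0,scc[1]=2,scc[2]=3,scc[3]=?,scc[4]=?,scc[5]=?,scc[6]=3,scc[7]=1

step 1: low=(low[0]=0,low[1]=?,low[2]=?,low[3]=?,low[4]=?,low[5]=?,low[6]=?,low[7]=?); scc=(scc[0]=0,scc[1]=?,scc[2]=?,scc[3]=?,scc[4]=?,scc[5]=?,scc[6]=?,scc[7]=?)
step 2: low=(low[0]=0,low[1]=1,low[2]=?,low[3]=?,low[4]=?,low[5]=?,low[6]=?,low[7]=2); scc=(scc[0]=0,scc[1]=?,scc[2]=?,scc[3]=?,scc[4]=?,scc[5]=?,scc[6]=?,scc[7]=1)
step 3: low=(low[0]=0,low[1]=1,low[2]=?,low[3]=?,low[4]=?,low[5]=?,low[6]=?,low[7]=2); scc=(scc[0]=0,scc[1]=2,scc[2]=?,scc[3]=?,scc[4]=?,scc[5]=?,scc[6]=?,scc[7]=1)
step 4: low=(low[0]=0,low[1]=1,low[2]=3,low[3]=?,low[4]=?,low[5]=?,low[6]=3,low[7]=2); scc=(scc[0]=0,scc[1]=2,scc[2]=?,scc[3]=?,scc[4]=?,scc[5]=?,scc[6]=?,scc[7]=1)
step 5: low=(low[0]=0,low[1]=1,low[2]=3,low[3]=?,low[4]=?,low[5]=?,low[6]=3,low[7]=2); scc=(scc[0]=0,scc[1]=2,scc[2]=3,scc[3]=?,scc[4]=?,scc[5]=?,scc[6]=3,scc[7]=1)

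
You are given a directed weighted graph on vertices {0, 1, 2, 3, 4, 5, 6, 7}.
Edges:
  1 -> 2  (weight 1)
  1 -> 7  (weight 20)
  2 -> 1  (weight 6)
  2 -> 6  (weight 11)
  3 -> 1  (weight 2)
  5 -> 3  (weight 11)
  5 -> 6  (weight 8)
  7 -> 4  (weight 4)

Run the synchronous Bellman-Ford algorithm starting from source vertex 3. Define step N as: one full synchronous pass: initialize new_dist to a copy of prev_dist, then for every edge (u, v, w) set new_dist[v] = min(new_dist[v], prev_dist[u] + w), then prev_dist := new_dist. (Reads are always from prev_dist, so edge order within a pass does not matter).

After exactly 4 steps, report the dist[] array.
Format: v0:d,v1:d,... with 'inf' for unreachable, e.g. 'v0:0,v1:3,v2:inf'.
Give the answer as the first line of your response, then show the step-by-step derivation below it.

v0:inf,v1:2,v2:3,v3:0,v4:26,v5:inf,v6:14,v7:22

step 1: dist = v0:inf,v1:2,v2:inf,v3:0,v4:inf,v5:inf,v6:inf,v7:inf
step 2: dist = v0:inf,v1:2,v2:3,v3:0,v4:inf,v5:inf,v6:inf,v7:22
step 3: dist = v0:inf,v1:2,v2:3,v3:0,v4:26,v5:inf,v6:14,v7:22
step 4: dist = v0:inf,v1:2,v2:3,v3:0,v4:26,v5:inf,v6:14,v7:22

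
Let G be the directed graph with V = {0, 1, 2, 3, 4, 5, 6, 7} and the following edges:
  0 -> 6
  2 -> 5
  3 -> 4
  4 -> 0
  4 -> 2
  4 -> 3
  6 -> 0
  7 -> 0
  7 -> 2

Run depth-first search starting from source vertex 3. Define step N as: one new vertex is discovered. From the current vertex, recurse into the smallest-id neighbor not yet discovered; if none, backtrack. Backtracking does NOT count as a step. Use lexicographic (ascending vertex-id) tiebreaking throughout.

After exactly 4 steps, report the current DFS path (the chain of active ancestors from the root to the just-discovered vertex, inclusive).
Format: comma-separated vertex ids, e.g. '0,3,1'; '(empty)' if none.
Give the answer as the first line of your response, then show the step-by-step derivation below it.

3,4,0,6

step 1: discover 3; path=3; order=3
step 2: discover 4; path=3>4; order=3,4
step 3: discover 0; path=3>4>0; order=3,4,0
step 4: discover 6; path=3>4>0>6; order=3,4,0,6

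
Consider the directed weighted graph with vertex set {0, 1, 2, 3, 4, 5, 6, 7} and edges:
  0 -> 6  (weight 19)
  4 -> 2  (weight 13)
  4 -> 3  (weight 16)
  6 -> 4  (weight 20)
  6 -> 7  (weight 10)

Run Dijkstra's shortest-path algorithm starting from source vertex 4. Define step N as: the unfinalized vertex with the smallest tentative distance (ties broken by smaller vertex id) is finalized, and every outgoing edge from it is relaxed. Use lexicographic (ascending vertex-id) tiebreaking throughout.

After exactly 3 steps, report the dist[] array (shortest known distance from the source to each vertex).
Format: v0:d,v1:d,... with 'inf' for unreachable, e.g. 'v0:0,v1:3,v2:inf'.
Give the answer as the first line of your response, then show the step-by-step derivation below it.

v0:inf,v1:inf,v2:13,v3:16,v4:0,v5:inf,v6:inf,v7:inf

step 1: dist = v0:inf,v1:inf,v2:13,v3:16,v4:0,v5:inf,v6:inf,v7:inf
step 2: dist = v0:inf,v1:inf,v2:13,v3:16,v4:0,v5:inf,v6:inf,v7:inf
step 3: dist = v0:inf,v1:inf,v2:13,v3:16,v4:0,v5:inf,v6:inf,v7:inf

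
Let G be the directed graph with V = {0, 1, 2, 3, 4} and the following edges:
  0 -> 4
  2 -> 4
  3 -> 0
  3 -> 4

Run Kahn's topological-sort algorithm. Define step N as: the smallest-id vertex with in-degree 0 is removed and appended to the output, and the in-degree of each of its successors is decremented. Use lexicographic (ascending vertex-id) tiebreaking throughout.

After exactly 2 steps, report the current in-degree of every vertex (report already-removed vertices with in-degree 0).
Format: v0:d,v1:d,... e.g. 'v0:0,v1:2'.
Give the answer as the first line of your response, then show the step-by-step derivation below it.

v0:1,v1:0,v2:0,v3:0,v4:2

step 1: output 1; order=[1]; indeg=(1,0,0,0,3)
step 2: output 2; order=[1,2]; indeg=(1,0,0,0,2)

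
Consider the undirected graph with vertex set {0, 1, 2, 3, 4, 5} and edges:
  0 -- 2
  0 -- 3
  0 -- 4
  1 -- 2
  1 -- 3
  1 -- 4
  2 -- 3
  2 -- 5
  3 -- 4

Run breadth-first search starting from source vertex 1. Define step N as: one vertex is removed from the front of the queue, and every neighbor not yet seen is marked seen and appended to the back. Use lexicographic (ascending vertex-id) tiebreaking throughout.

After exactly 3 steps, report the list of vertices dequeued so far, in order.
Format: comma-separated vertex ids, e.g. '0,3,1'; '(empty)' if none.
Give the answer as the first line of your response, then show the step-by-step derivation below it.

1,2,3

step 1: dequeue 1; queue=[2,3,4]; order=1
step 2: dequeue 2; queue=[3,4,0,5]; order=1,2
step 3: dequeue 3; queue=[4,0,5]; order=1,2,3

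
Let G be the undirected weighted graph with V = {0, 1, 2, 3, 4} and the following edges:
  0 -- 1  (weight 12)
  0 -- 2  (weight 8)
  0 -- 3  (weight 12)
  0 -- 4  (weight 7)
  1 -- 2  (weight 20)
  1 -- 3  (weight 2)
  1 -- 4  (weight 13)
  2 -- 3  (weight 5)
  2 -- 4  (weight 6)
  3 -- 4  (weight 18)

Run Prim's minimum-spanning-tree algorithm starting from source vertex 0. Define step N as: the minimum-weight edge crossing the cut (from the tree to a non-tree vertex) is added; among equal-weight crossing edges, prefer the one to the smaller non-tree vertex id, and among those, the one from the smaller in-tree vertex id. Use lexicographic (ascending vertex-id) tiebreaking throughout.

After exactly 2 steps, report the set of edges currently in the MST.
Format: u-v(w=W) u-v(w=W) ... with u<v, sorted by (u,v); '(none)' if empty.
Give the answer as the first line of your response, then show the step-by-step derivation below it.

0-4(w=7) 2-4(w=6)

step 1: add edge 0-4 (w=7); MST = {0-4(w=7)}
step 2: add edge 2-4 (w=6); MST = {0-4(w=7) 2-4(w=6)}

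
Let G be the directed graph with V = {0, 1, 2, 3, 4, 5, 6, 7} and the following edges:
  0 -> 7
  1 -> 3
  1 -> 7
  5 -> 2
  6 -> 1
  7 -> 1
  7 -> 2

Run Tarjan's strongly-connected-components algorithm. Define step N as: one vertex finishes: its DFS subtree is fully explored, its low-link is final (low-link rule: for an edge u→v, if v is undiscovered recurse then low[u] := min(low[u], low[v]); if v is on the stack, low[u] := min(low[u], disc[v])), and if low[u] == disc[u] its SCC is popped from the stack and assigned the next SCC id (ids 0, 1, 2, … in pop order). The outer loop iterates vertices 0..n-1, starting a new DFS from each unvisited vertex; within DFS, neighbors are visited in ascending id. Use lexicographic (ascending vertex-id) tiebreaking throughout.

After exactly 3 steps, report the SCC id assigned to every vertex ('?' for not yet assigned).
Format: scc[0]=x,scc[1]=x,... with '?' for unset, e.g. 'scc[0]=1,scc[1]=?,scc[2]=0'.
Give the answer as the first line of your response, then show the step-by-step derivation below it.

scc[0]=?,scc[1]=?,scc[2]=1,scc[3]=0,scc[4]=?,scc[5]=?,scc[6]=?,scc[7]=?

step 1: low=(low[0]=0,low[1]=2,low[2]=?,low[3]=3,low[4]=?,low[5]=?,low[6]=?,low[7]=1); scc=(scc[0]=?,scc[1]=?,scc[2]=?,scc[3]=0,scc[4]=?,scc[5]=?,scc[6]=?,scc[7]=?)
step 2: low=(low[0]=0,low[1]=1,low[2]=?,low[3]=3,low[4]=?,low[5]=?,low[6]=?,low[7]=1); scc=(scc[0]=?,scc[1]=?,scc[2]=?,scc[3]=0,scc[4]=?,scc[5]=?,scc[6]=?,scc[7]=?)
step 3: low=(low[0]=0,low[1]=1,low[2]=4,low[3]=3,low[4]=?,low[5]=?,low[6]=?,low[7]=1); scc=(scc[0]=?,scc[1]=?,scc[2]=1,scc[3]=0,scc[4]=?,scc[5]=?,scc[6]=?,scc[7]=?)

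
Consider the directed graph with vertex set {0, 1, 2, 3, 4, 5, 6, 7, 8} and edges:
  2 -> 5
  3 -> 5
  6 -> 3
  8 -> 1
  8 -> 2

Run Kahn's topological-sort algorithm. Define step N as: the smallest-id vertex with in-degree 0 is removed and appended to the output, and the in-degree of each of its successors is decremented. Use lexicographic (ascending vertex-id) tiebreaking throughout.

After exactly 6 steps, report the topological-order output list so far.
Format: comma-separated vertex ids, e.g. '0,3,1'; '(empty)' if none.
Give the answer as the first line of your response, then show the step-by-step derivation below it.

0,4,6,3,7,8

step 1: output 0; order=[0]; indeg=(0,1,1,1,0,2,0,0,0)
step 2: output 4; order=[0,4]; indeg=(0,1,1,1,0,2,0,0,0)
step 3: output 6; order=[0,4,6]; indeg=(0,1,1,0,0,2,0,0,0)
step 4: output 3; order=[0,4,6,3]; indeg=(0,1,1,0,0,1,0,0,0)
step 5: output 7; order=[0,4,6,3,7]; indeg=(0,1,1,0,0,1,0,0,0)
step 6: output 8; order=[0,4,6,3,7,8]; indeg=(0,0,0,0,0,1,0,0,0)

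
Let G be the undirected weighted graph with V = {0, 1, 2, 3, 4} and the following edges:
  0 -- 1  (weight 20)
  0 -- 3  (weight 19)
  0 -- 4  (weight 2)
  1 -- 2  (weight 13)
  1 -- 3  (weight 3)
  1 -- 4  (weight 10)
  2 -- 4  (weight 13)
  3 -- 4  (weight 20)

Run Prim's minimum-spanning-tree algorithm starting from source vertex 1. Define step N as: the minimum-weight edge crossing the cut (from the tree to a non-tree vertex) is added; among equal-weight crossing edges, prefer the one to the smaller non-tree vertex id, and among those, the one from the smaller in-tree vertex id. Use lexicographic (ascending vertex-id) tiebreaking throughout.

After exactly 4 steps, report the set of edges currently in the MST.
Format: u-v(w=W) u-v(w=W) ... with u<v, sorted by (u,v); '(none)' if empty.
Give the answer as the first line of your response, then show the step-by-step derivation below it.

0-4(w=2) 1-2(w=13) 1-3(w=3) 1-4(w=10)

step 1: add edge 1-3 (w=3); MST = {1-3(w=3)}
step 2: add edge 1-4 (w=10); MST = {1-3(w=3) 1-4(w=10)}
step 3: add edge 0-4 (w=2); MST = {0-4(w=2) 1-3(w=3) 1-4(w=10)}
step 4: add edge 1-2 (w=13); MST = {0-4(w=2) 1-2(w=13) 1-3(w=3) 1-4(w=10)}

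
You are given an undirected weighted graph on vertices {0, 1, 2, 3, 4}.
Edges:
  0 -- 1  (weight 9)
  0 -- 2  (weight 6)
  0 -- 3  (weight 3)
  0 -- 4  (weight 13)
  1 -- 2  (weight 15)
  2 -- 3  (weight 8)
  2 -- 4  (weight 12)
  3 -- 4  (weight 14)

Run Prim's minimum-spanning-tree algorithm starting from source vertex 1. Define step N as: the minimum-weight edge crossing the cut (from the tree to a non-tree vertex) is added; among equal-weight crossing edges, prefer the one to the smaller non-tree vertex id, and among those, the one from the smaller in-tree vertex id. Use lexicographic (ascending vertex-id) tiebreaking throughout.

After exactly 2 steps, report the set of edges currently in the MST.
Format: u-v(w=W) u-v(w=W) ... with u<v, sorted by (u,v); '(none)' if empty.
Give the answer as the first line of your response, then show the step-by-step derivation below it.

0-1(w=9) 0-3(w=3)

step 1: add edge 0-1 (w=9); MST = {0-1(w=9)}
step 2: add edge 0-3 (w=3); MST = {0-1(w=9) 0-3(w=3)}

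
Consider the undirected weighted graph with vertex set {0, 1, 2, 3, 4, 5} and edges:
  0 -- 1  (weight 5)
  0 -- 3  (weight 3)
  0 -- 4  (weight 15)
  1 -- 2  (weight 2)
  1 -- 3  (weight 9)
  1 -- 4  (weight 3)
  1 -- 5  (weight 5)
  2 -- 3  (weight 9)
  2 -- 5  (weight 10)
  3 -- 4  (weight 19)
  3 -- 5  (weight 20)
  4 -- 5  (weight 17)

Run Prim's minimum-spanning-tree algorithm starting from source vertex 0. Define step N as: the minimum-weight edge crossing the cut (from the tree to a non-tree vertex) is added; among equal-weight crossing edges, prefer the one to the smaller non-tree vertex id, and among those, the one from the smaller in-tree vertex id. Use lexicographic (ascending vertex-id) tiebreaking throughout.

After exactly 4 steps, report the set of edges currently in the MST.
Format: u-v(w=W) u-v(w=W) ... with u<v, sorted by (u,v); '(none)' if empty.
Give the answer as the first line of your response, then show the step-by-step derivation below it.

0-1(w=5) 0-3(w=3) 1-2(w=2) 1-4(w=3)

step 1: add edge 0-3 (w=3); MST = {0-3(w=3)}
step 2: add edge 0-1 (w=5); MST = {0-1(w=5) 0-3(w=3)}
step 3: add edge 1-2 (w=2); MST = {0-1(w=5) 0-3(w=3) 1-2(w=2)}
step 4: add edge 1-4 (w=3); MST = {0-1(w=5) 0-3(w=3) 1-2(w=2) 1-4(w=3)}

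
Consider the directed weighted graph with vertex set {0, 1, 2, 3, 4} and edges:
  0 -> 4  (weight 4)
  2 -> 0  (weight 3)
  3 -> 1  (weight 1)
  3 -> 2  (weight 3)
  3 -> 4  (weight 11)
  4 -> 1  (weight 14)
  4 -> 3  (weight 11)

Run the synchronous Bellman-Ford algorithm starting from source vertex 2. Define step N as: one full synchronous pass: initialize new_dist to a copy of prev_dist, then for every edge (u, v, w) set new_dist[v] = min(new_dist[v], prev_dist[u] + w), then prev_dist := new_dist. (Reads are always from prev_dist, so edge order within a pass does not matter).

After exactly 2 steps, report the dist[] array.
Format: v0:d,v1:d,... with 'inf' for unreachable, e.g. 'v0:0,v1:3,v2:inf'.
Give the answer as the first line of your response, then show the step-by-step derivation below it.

v0:3,v1:inf,v2:0,v3:inf,v4:7

step 1: dist = v0:3,v1:inf,v2:0,v3:inf,v4:inf
step 2: dist = v0:3,v1:inf,v2:0,v3:inf,v4:7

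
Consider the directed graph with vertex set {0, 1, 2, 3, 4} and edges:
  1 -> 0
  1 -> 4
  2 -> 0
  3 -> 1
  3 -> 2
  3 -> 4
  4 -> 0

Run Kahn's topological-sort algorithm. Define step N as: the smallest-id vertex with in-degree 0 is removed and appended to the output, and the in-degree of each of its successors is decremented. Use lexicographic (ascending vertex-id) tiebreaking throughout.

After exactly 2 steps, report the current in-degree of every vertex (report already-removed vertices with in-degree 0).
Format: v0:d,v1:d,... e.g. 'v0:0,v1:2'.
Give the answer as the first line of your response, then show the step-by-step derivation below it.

v0:2,v1:0,v2:0,v3:0,v4:0

step 1: output 3; order=[3]; indeg=(3,0,0,0,1)
step 2: output 1; order=[3,1]; indeg=(2,0,0,0,0)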